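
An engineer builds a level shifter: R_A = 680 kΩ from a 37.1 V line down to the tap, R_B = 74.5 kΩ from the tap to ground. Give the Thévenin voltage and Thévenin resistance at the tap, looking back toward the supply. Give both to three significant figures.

V_th = 3.66 V, R_th = 67.1 kΩ

V_th is the open-circuit tap voltage: 37.1 × 74.5/(680 + 74.5) = 3.66 V.
With the supply zeroed, R_A and R_B appear in parallel from the tap: R_th = R_A‖R_B = (680 × 74.5)/754.5 = 67.1 kΩ.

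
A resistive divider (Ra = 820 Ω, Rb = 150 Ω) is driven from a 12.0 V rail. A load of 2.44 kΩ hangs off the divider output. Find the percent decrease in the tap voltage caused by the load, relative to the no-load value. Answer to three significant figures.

The divider's output (Thévenin) resistance is Ra‖Rb = 126.8 Ω.
Fractional drop under load = R_th/(R_th + R_L) = 126.8 / (126.8 + 2440) = 0.04940.
So the output falls by 4.94 %.

4.94 %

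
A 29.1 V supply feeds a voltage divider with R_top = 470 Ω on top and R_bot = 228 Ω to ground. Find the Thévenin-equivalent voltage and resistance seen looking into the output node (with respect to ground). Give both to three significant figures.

V_th is the open-circuit tap voltage: 29.1 × 228/(470 + 228) = 9.51 V.
With the supply zeroed, R_top and R_bot appear in parallel from the tap: R_th = R_top‖R_bot = (470 × 228)/698.0 = 154 Ω.

V_th = 9.51 V, R_th = 154 Ω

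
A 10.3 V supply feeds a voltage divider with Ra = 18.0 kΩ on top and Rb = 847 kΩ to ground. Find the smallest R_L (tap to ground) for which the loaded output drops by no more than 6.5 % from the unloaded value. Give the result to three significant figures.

Output resistance R_th = Ra‖Rb = (18.0 × 847)/865.0 = 17.63 kΩ.
The fractional drop is R_th/(R_th + R_L); requiring this ≤ 0.0650 gives R_L ≥ R_th(1/0.0650 − 1) = 17.63 × 14.38 = 254 kΩ.

R_L(min) ≈ 254 kΩ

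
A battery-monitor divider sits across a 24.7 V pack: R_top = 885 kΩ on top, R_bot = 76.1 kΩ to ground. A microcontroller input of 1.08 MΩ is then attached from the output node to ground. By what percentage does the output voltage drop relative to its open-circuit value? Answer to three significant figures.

The divider's output (Thévenin) resistance is R_top‖R_bot = 70.07 kΩ.
Fractional drop under load = R_th/(R_th + R_L) = 70.07 / (70.07 + 1080) = 0.06093.
So the output falls by 6.09 %.

6.09 %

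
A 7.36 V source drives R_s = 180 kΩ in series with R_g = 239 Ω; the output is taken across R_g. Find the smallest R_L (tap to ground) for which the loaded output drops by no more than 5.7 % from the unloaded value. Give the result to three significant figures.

R_L(min) ≈ 3.95 kΩ

Output resistance R_th = R_s‖R_g = (180000 × 239)/180200 = 238.7 Ω.
The fractional drop is R_th/(R_th + R_L); requiring this ≤ 0.0570 gives R_L ≥ R_th(1/0.0570 − 1) = 238.7 × 16.54 = 3.95 kΩ.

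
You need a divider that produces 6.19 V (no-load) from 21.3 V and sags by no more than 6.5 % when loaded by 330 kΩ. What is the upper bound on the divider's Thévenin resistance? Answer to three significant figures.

R_th ≤ 22.9 kΩ

Loading drop = R_th/(R_th + R_L) ≤ 0.0650, so R_th ≤ R_L · ε/(1−ε) = 330 kΩ × 0.0650/0.9350 = 22.9 kΩ.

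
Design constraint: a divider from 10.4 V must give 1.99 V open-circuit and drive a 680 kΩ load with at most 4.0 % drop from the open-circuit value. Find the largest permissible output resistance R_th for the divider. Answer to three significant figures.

Loading drop = R_th/(R_th + R_L) ≤ 0.0400, so R_th ≤ R_L · ε/(1−ε) = 680 kΩ × 0.0400/0.9600 = 28.3 kΩ.

R_th ≤ 28.3 kΩ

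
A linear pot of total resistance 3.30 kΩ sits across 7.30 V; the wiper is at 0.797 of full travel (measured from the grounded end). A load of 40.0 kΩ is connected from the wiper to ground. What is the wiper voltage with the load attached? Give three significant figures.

The wiper splits the pot into (1−α)R = 669.9 Ω above and αR = 2630 Ω below.
Lower section ‖ load = 2468 Ω.
V_wiper = 7.30 × 2468/(669.9 + 2468) = 5.74 V.

V ≈ 5.74 V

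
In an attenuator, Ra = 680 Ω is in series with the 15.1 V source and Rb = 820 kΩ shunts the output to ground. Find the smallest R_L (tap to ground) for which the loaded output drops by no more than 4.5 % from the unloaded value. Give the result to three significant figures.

Output resistance R_th = Ra‖Rb = (680 × 820000)/820700 = 679.4 Ω.
The fractional drop is R_th/(R_th + R_L); requiring this ≤ 0.0450 gives R_L ≥ R_th(1/0.0450 − 1) = 679.4 × 21.22 = 14.4 kΩ.

R_L(min) ≈ 14.4 kΩ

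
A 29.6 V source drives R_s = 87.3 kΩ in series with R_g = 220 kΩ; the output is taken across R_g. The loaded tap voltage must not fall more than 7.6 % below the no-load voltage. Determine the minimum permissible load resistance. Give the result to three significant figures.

Output resistance R_th = R_s‖R_g = (87.3 × 220)/307.3 = 62.50 kΩ.
The fractional drop is R_th/(R_th + R_L); requiring this ≤ 0.0760 gives R_L ≥ R_th(1/0.0760 − 1) = 62.50 × 12.16 = 760 kΩ.

R_L(min) ≈ 760 kΩ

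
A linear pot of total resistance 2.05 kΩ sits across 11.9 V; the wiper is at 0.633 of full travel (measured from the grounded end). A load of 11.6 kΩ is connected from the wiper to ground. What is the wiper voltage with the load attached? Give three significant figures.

V ≈ 7.24 V

The wiper splits the pot into (1−α)R = 752.4 Ω above and αR = 1298 Ω below.
Lower section ‖ load = 1167 Ω.
V_wiper = 11.9 × 1167/(752.4 + 1167) = 7.24 V.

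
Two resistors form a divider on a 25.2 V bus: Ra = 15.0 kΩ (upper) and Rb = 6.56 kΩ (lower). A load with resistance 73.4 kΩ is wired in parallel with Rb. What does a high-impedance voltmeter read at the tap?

The load sits in parallel with Rb: Rb‖R_L = (6.56 × 73.4) / (6.56 + 73.4) = 6.022 kΩ.
V_out = 25.2 × 6.022 / (15.0 + 6.022) = 25.2 × 6.022/21.02 = 7.22 V.

V_out ≈ 7.22 V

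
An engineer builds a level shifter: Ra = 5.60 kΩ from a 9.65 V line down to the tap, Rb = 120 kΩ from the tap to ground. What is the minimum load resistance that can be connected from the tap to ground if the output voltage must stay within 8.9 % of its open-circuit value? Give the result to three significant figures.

Output resistance R_th = Ra‖Rb = (5.60 × 120)/125.6 = 5.350 kΩ.
The fractional drop is R_th/(R_th + R_L); requiring this ≤ 0.0890 gives R_L ≥ R_th(1/0.0890 − 1) = 5.350 × 10.24 = 54.8 kΩ.

R_L(min) ≈ 54.8 kΩ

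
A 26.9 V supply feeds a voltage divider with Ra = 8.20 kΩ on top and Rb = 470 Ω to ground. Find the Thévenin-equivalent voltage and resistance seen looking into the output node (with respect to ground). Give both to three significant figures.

V_th is the open-circuit tap voltage: 26.9 × 470/(8200 + 470) = 1.46 V.
With the supply zeroed, Ra and Rb appear in parallel from the tap: R_th = Ra‖Rb = (8200 × 470)/8670 = 445 Ω.

V_th = 1.46 V, R_th = 445 Ω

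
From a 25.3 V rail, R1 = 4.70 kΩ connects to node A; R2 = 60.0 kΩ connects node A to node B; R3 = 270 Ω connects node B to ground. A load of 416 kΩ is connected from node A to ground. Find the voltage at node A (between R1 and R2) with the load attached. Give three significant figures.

V ≈ 23.2 V

Below node A the series string R2+R3 = 60270 Ω sits in parallel with the 416000 Ω load: 52640 Ω.
V_A = 25.3 × 52640/(4700 + 52640) = 23.2 V.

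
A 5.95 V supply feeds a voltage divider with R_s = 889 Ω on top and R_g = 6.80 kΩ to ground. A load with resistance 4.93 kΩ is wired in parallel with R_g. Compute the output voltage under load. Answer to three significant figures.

V_out ≈ 4.54 V

The load sits in parallel with R_g: R_g‖R_L = (6800 × 4930) / (6800 + 4930) = 2858 Ω.
V_out = 5.95 × 2858 / (889 + 2858) = 5.95 × 2858/3747 = 4.54 V.
(Unloaded it would have been 5.26 V.)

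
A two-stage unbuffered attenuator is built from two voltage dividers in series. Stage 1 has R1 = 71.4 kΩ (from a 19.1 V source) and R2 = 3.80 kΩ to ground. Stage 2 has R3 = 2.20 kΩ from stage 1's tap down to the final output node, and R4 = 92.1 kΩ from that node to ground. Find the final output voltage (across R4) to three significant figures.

Stage 2 presents R3+R4 = 94.30 kΩ as a load on stage 1's tap.
Stage 1's lower leg becomes R2‖(R3+R4) = 3.653 kΩ, so V_mid = 19.1 × 3.653/75.05 = 0.9296 V.
Stage 2 is itself unloaded: V_out = V_mid × R4/(R3+R4) = 0.9296 × 92.1/94.30 = 0.908 V.

V_out ≈ 0.908 V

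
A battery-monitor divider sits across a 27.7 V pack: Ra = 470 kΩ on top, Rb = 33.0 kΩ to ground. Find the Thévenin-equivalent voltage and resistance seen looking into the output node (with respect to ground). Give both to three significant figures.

V_th is the open-circuit tap voltage: 27.7 × 33.0/(470 + 33.0) = 1.82 V.
With the supply zeroed, Ra and Rb appear in parallel from the tap: R_th = Ra‖Rb = (470 × 33.0)/503.0 = 30.8 kΩ.

V_th = 1.82 V, R_th = 30.8 kΩ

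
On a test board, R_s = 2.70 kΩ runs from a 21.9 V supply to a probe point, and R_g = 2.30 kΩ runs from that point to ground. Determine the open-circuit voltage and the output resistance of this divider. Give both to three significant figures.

V_th is the open-circuit tap voltage: 21.9 × 2.30/(2.70 + 2.30) = 10.1 V.
With the supply zeroed, R_s and R_g appear in parallel from the tap: R_th = R_s‖R_g = (2.70 × 2.30)/5.000 = 1.24 kΩ.

V_th = 10.1 V, R_th = 1.24 kΩ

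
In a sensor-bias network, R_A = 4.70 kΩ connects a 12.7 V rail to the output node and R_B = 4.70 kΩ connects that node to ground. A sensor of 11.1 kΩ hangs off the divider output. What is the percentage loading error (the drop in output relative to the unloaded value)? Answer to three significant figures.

Unloaded V = 12.7 × 4.70/9.400 = 6.350 V.
Loaded: R_B‖R_L = 3.302 kΩ, giving V = 12.7 × 3.302/8.002 = 5.241 V.
Drop = (6.350 − 5.241) / 6.350 = 17.5 %.

17.5 %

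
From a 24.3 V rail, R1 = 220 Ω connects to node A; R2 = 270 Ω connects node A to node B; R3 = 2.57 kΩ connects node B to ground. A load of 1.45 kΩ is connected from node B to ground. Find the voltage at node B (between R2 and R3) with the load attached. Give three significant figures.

At node B, R3 is in parallel with the load: R3‖R_L = 927.0 Ω.
Below node A the resistance is R2 + (R3‖R_L) = 1197 Ω, so V_A = 24.3 × 1197/1417 = 20.53 V.
Then V_B = V_A × (R3‖R_L)/(R2 + R3‖R_L) = 20.53 × 927.0/1197 = 15.9 V.

V ≈ 15.9 V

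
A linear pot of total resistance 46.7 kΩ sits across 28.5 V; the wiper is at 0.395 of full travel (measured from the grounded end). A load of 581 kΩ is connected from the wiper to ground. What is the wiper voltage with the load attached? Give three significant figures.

The wiper splits the pot into (1−α)R = 28.25 kΩ above and αR = 18.45 kΩ below.
Lower section ‖ load = 17.88 kΩ.
V_wiper = 28.5 × 17.88/(28.25 + 17.88) = 11.0 V.

V ≈ 11.0 V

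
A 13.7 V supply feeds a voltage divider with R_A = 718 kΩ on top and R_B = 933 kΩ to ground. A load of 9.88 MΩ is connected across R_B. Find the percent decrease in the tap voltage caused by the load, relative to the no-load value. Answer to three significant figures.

3.94 %

The divider's output (Thévenin) resistance is R_A‖R_B = 405.8 kΩ.
Fractional drop under load = R_th/(R_th + R_L) = 405.8 / (405.8 + 9880) = 0.03945.
So the output falls by 3.94 %.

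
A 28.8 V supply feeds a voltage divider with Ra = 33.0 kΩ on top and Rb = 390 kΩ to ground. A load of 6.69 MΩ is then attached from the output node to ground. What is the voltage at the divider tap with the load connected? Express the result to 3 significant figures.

The load sits in parallel with Rb: Rb‖R_L = (390 × 6690) / (390 + 6690) = 368.5 kΩ.
V_out = 28.8 × 368.5 / (33.0 + 368.5) = 28.8 × 368.5/401.5 = 26.4 V.

V_out ≈ 26.4 V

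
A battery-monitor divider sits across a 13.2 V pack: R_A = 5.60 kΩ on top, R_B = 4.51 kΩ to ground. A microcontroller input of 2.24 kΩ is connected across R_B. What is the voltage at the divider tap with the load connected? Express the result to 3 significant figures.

The load sits in parallel with R_B: R_B‖R_L = (4.51 × 2.24) / (4.51 + 2.24) = 1.497 kΩ.
V_out = 13.2 × 1.497 / (5.60 + 1.497) = 13.2 × 1.497/7.097 = 2.78 V.
(Unloaded it would have been 5.89 V.)

V_out ≈ 2.78 V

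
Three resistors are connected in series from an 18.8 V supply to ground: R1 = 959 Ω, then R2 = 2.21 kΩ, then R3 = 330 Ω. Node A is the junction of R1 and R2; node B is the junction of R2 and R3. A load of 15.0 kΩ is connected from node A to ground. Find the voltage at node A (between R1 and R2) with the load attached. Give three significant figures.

V ≈ 13.0 V

Below node A the series string R2+R3 = 2540 Ω sits in parallel with the 15000 Ω load: 2172 Ω.
V_A = 18.8 × 2172/(959 + 2172) = 13.0 V.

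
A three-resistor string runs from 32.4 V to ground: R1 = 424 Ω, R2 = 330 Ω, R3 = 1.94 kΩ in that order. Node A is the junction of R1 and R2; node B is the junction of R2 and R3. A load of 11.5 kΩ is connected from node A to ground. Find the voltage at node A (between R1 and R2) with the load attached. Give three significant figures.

Below node A the series string R2+R3 = 2270 Ω sits in parallel with the 11500 Ω load: 1896 Ω.
V_A = 32.4 × 1896/(424 + 1896) = 26.5 V.

V ≈ 26.5 V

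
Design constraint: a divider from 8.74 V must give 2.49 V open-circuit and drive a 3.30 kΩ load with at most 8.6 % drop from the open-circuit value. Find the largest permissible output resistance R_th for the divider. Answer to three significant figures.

R_th ≤ 311 Ω

Loading drop = R_th/(R_th + R_L) ≤ 0.0860, so R_th ≤ R_L · ε/(1−ε) = 3.30 kΩ × 0.0860/0.9140 = 311 Ω.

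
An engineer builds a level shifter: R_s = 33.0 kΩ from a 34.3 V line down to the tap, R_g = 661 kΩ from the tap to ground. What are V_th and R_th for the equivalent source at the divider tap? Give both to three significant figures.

V_th is the open-circuit tap voltage: 34.3 × 661/(33.0 + 661) = 32.7 V.
With the supply zeroed, R_s and R_g appear in parallel from the tap: R_th = R_s‖R_g = (33.0 × 661)/694.0 = 31.4 kΩ.

V_th = 32.7 V, R_th = 31.4 kΩ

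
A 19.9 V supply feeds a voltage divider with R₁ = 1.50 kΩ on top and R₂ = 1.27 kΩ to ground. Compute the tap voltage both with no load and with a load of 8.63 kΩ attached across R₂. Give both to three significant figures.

Unloaded: 9.12 V; loaded: 8.45 V

Open-circuit: V = 19.9 × 1.27/(1.50 + 1.27) = 9.12 V.
With the load, R₂ becomes R₂‖R_L = 1.107 kΩ, so V = 19.9 × 1.107/2.607 = 8.45 V.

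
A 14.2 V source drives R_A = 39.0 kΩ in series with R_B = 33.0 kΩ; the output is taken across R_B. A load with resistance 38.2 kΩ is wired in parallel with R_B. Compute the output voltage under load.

The load sits in parallel with R_B: R_B‖R_L = (33.0 × 38.2) / (33.0 + 38.2) = 17.71 kΩ.
V_out = 14.2 × 17.71 / (39.0 + 17.71) = 14.2 × 17.71/56.71 = 4.43 V.

V_out ≈ 4.43 V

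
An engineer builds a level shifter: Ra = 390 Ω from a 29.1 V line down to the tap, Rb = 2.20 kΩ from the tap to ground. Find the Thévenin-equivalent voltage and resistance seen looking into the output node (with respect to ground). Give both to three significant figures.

V_th is the open-circuit tap voltage: 29.1 × 2200/(390 + 2200) = 24.7 V.
With the supply zeroed, Ra and Rb appear in parallel from the tap: R_th = Ra‖Rb = (390 × 2200)/2590 = 331 Ω.

V_th = 24.7 V, R_th = 331 Ω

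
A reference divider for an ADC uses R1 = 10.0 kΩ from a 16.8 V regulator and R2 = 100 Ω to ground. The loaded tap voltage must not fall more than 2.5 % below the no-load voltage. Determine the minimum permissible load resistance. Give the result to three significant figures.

R_L(min) ≈ 3.86 kΩ

Output resistance R_th = R1‖R2 = (10000 × 100)/10100 = 99.01 Ω.
The fractional drop is R_th/(R_th + R_L); requiring this ≤ 0.0250 gives R_L ≥ R_th(1/0.0250 − 1) = 99.01 × 39.00 = 3.86 kΩ.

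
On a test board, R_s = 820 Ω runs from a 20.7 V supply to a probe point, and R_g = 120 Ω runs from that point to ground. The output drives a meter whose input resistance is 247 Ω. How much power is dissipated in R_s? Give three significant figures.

Total resistance from the source is R_s + (R_g‖R_L) = 900.8 Ω, so I = 20.7/900.8 Ω = 22.98 mA.
P = I²·R_s = (22.98 mA)² × 820 Ω = 433 mW.

P ≈ 433 mW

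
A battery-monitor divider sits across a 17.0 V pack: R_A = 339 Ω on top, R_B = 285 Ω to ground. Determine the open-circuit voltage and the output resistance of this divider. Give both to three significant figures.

V_th is the open-circuit tap voltage: 17.0 × 285/(339 + 285) = 7.76 V.
With the supply zeroed, R_A and R_B appear in parallel from the tap: R_th = R_A‖R_B = (339 × 285)/624.0 = 155 Ω.

V_th = 7.76 V, R_th = 155 Ω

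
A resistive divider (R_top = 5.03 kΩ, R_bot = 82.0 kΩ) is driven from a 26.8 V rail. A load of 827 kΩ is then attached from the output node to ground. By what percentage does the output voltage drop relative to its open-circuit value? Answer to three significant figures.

The divider's output (Thévenin) resistance is R_top‖R_bot = 4.739 kΩ.
Fractional drop under load = R_th/(R_th + R_L) = 4.739 / (4.739 + 827) = 0.005698.
So the output falls by 0.570 %.

0.570 %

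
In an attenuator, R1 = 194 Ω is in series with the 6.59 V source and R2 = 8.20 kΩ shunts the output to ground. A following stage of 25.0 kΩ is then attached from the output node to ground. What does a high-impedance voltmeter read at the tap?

The load sits in parallel with R2: R2‖R_L = (8200 × 25000) / (8200 + 25000) = 6175 Ω.
V_out = 6.59 × 6175 / (194 + 6175) = 6.59 × 6175/6369 = 6.39 V.

V_out ≈ 6.39 V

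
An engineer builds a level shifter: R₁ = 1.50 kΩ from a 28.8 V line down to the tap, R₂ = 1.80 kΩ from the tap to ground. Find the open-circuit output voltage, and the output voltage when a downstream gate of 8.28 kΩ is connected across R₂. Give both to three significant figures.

Unloaded: 15.7 V; loaded: 14.3 V

Open-circuit: V = 28.8 × 1.80/(1.50 + 1.80) = 15.7 V.
With the load, R₂ becomes R₂‖R_L = 1.479 kΩ, so V = 28.8 × 1.479/2.979 = 14.3 V.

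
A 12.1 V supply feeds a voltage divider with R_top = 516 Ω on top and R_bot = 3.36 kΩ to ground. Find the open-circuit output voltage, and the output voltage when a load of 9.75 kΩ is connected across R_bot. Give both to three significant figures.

Open-circuit: V = 12.1 × 3360/(516 + 3360) = 10.5 V.
With the load, R_bot becomes R_bot‖R_L = 2499 Ω, so V = 12.1 × 2499/3015 = 10.0 V.

Unloaded: 10.5 V; loaded: 10.0 V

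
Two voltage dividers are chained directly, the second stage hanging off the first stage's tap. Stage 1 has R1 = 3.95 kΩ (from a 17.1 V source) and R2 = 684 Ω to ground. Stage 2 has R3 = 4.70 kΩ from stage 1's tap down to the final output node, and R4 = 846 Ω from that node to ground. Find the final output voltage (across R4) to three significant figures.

Stage 2 presents R3+R4 = 5546 Ω as a load on stage 1's tap.
Stage 1's lower leg becomes R2‖(R3+R4) = 608.9 Ω, so V_mid = 17.1 × 608.9/4559 = 2.284 V.
Stage 2 is itself unloaded: V_out = V_mid × R4/(R3+R4) = 2.284 × 846/5546 = 0.348 V.

V_out ≈ 0.348 V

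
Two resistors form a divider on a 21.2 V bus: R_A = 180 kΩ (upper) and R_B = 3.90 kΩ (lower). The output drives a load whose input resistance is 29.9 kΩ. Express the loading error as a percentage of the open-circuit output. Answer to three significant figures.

The divider's output (Thévenin) resistance is R_A‖R_B = 3.817 kΩ.
Fractional drop under load = R_th/(R_th + R_L) = 3.817 / (3.817 + 29.9) = 0.1132.
So the output falls by 11.3 %.

11.3 %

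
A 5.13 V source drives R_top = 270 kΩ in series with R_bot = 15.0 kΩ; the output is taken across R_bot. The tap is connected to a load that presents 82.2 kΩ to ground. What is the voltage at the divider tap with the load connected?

V_out ≈ 0.230 V

The load sits in parallel with R_bot: R_bot‖R_L = (15.0 × 82.2) / (15.0 + 82.2) = 12.69 kΩ.
V_out = 5.13 × 12.69 / (270 + 12.69) = 5.13 × 12.69/282.7 = 0.230 V.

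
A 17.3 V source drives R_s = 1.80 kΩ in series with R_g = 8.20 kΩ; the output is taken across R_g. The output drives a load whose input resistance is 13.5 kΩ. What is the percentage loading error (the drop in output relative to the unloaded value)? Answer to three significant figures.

The divider's output (Thévenin) resistance is R_s‖R_g = 1.476 kΩ.
Fractional drop under load = R_th/(R_th + R_L) = 1.476 / (1.476 + 13.5) = 0.09856.
So the output falls by 9.86 %.

9.86 %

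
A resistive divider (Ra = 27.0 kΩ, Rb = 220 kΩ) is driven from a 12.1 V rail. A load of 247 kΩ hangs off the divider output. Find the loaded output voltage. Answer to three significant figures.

The load sits in parallel with Rb: Rb‖R_L = (220 × 247) / (220 + 247) = 116.4 kΩ.
V_out = 12.1 × 116.4 / (27.0 + 116.4) = 12.1 × 116.4/143.4 = 9.82 V.
(Unloaded it would have been 10.8 V.)

V_out ≈ 9.82 V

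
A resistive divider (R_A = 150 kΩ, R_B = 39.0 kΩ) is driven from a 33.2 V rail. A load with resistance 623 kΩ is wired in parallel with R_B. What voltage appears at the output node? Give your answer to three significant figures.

The load sits in parallel with R_B: R_B‖R_L = (39.0 × 623) / (39.0 + 623) = 36.70 kΩ.
V_out = 33.2 × 36.70 / (150 + 36.70) = 33.2 × 36.70/186.7 = 6.53 V.

V_out ≈ 6.53 V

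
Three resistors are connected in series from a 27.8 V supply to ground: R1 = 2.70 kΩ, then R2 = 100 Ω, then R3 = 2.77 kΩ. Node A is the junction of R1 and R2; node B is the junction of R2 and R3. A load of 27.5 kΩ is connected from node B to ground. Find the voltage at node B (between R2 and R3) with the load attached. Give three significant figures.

V ≈ 13.2 V

At node B, R3 is in parallel with the load: R3‖R_L = 2517 Ω.
Below node A the resistance is R2 + (R3‖R_L) = 2617 Ω, so V_A = 27.8 × 2617/5317 = 13.68 V.
Then V_B = V_A × (R3‖R_L)/(R2 + R3‖R_L) = 13.68 × 2517/2617 = 13.2 V.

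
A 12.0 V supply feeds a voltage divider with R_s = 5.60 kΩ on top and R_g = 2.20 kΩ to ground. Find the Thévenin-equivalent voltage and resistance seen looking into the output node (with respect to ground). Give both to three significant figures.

V_th = 3.38 V, R_th = 1.58 kΩ

V_th is the open-circuit tap voltage: 12.0 × 2.20/(5.60 + 2.20) = 3.38 V.
With the supply zeroed, R_s and R_g appear in parallel from the tap: R_th = R_s‖R_g = (5.60 × 2.20)/7.800 = 1.58 kΩ.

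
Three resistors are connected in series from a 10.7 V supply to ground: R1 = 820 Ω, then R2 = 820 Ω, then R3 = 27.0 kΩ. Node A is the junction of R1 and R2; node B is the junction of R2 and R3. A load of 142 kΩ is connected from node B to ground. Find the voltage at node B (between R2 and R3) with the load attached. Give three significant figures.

V ≈ 9.98 V

At node B, R3 is in parallel with the load: R3‖R_L = 22690 Ω.
Below node A the resistance is R2 + (R3‖R_L) = 23510 Ω, so V_A = 10.7 × 23510/24330 = 10.34 V.
Then V_B = V_A × (R3‖R_L)/(R2 + R3‖R_L) = 10.34 × 22690/23510 = 9.98 V.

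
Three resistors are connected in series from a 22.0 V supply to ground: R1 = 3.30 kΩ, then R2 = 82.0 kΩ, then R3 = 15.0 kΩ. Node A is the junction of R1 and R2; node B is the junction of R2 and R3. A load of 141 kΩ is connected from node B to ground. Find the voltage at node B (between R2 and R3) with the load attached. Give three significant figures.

At node B, R3 is in parallel with the load: R3‖R_L = 13.56 kΩ.
Below node A the resistance is R2 + (R3‖R_L) = 95.56 kΩ, so V_A = 22.0 × 95.56/98.86 = 21.27 V.
Then V_B = V_A × (R3‖R_L)/(R2 + R3‖R_L) = 21.27 × 13.56/95.56 = 3.02 V.

V ≈ 3.02 V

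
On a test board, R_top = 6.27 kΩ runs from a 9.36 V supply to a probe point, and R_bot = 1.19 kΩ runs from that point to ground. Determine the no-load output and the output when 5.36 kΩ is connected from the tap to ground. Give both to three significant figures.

Unloaded: 1.49 V; loaded: 1.26 V

Open-circuit: V = 9.36 × 1.19/(6.27 + 1.19) = 1.49 V.
With the load, R_bot becomes R_bot‖R_L = 0.9738 kΩ, so V = 9.36 × 0.9738/7.244 = 1.26 V.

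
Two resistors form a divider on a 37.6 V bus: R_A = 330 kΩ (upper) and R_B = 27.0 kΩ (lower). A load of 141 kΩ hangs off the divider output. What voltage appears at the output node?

V_out ≈ 2.42 V

The load sits in parallel with R_B: R_B‖R_L = (27.0 × 141) / (27.0 + 141) = 22.66 kΩ.
V_out = 37.6 × 22.66 / (330 + 22.66) = 37.6 × 22.66/352.7 = 2.42 V.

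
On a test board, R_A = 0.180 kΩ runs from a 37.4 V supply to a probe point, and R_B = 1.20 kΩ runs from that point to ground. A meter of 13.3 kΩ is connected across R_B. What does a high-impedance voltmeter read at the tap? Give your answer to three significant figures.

The load sits in parallel with R_B: R_B‖R_L = (1200 × 13300) / (1200 + 13300) = 1101 Ω.
V_out = 37.4 × 1101 / (180 + 1101) = 37.4 × 1101/1281 = 32.1 V.

V_out ≈ 32.1 V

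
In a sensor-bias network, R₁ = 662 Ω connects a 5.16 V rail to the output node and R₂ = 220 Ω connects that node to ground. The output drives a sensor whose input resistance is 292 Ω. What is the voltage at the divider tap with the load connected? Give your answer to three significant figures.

The load sits in parallel with R₂: R₂‖R_L = (220 × 292) / (220 + 292) = 125.5 Ω.
V_out = 5.16 × 125.5 / (662 + 125.5) = 5.16 × 125.5/787.5 = 0.822 V.

V_out ≈ 0.822 V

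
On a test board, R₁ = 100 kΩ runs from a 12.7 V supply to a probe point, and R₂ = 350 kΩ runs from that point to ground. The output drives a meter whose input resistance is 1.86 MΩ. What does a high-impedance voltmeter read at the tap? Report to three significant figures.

The load sits in parallel with R₂: R₂‖R_L = (350 × 1860) / (350 + 1860) = 294.6 kΩ.
V_out = 12.7 × 294.6 / (100 + 294.6) = 12.7 × 294.6/394.6 = 9.48 V.
(Unloaded it would have been 9.88 V.)

V_out ≈ 9.48 V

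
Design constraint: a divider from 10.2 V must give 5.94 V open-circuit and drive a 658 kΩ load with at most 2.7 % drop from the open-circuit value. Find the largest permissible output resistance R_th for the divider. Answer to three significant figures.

R_th ≤ 18.3 kΩ

Loading drop = R_th/(R_th + R_L) ≤ 0.0270, so R_th ≤ R_L · ε/(1−ε) = 658 kΩ × 0.0270/0.9730 = 18.3 kΩ.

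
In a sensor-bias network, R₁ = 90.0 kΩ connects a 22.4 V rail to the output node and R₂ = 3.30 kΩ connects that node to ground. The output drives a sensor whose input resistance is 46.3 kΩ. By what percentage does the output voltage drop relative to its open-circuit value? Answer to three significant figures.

6.43 %

The divider's output (Thévenin) resistance is R₁‖R₂ = 3.183 kΩ.
Fractional drop under load = R_th/(R_th + R_L) = 3.183 / (3.183 + 46.3) = 0.06433.
So the output falls by 6.43 %.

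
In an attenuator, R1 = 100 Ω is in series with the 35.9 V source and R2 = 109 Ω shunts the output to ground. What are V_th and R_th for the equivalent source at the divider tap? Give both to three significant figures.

V_th is the open-circuit tap voltage: 35.9 × 109/(100 + 109) = 18.7 V.
With the supply zeroed, R1 and R2 appear in parallel from the tap: R_th = R1‖R2 = (100 × 109)/209.0 = 52.2 Ω.

V_th = 18.7 V, R_th = 52.2 Ω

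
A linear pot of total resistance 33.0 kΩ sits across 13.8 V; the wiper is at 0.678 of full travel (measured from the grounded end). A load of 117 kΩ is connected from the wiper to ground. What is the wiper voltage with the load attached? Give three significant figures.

V ≈ 8.81 V

The wiper splits the pot into (1−α)R = 10.63 kΩ above and αR = 22.37 kΩ below.
Lower section ‖ load = 18.78 kΩ.
V_wiper = 13.8 × 18.78/(10.63 + 18.78) = 8.81 V.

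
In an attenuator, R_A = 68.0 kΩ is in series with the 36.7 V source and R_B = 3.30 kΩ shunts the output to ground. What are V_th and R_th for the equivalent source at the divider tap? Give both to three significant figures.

V_th is the open-circuit tap voltage: 36.7 × 3.30/(68.0 + 3.30) = 1.70 V.
With the supply zeroed, R_A and R_B appear in parallel from the tap: R_th = R_A‖R_B = (68.0 × 3.30)/71.30 = 3.15 kΩ.

V_th = 1.70 V, R_th = 3.15 kΩ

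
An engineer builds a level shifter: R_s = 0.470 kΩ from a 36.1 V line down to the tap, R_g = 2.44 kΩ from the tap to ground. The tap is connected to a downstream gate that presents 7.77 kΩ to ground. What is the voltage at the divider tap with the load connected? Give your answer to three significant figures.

V_out ≈ 28.8 V

The load sits in parallel with R_g: R_g‖R_L = (2440 × 7770) / (2440 + 7770) = 1857 Ω.
V_out = 36.1 × 1857 / (470 + 1857) = 36.1 × 1857/2327 = 28.8 V.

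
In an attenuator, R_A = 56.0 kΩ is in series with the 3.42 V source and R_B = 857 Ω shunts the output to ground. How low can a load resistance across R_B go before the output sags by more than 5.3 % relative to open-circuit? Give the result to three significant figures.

R_L(min) ≈ 15.1 kΩ

Output resistance R_th = R_A‖R_B = (56000 × 857)/56860 = 844.1 Ω.
The fractional drop is R_th/(R_th + R_L); requiring this ≤ 0.0530 gives R_L ≥ R_th(1/0.0530 − 1) = 844.1 × 17.87 = 15.1 kΩ.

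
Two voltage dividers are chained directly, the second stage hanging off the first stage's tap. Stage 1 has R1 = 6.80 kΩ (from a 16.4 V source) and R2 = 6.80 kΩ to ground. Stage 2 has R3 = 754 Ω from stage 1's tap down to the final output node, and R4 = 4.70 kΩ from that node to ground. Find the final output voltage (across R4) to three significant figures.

Stage 2 presents R3+R4 = 5454 Ω as a load on stage 1's tap.
Stage 1's lower leg becomes R2‖(R3+R4) = 3027 Ω, so V_mid = 16.4 × 3027/9827 = 5.051 V.
Stage 2 is itself unloaded: V_out = V_mid × R4/(R3+R4) = 5.051 × 4700/5454 = 4.35 V.

V_out ≈ 4.35 V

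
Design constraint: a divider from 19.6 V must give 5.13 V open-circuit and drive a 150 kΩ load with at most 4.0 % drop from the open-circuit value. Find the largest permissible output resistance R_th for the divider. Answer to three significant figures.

R_th ≤ 6.25 kΩ

Loading drop = R_th/(R_th + R_L) ≤ 0.0400, so R_th ≤ R_L · ε/(1−ε) = 150 kΩ × 0.0400/0.9600 = 6.25 kΩ.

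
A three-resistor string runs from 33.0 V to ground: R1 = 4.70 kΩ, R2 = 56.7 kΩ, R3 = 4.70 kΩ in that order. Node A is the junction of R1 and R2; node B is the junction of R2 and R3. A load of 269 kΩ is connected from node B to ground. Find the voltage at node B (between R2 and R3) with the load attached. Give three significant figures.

V ≈ 2.31 V

At node B, R3 is in parallel with the load: R3‖R_L = 4.619 kΩ.
Below node A the resistance is R2 + (R3‖R_L) = 61.32 kΩ, so V_A = 33.0 × 61.32/66.02 = 30.65 V.
Then V_B = V_A × (R3‖R_L)/(R2 + R3‖R_L) = 30.65 × 4.619/61.32 = 2.31 V.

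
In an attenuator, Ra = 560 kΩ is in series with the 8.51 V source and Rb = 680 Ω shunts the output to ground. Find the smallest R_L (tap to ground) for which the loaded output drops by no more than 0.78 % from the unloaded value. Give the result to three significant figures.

R_L(min) ≈ 86.4 kΩ

Output resistance R_th = Ra‖Rb = (560000 × 680)/560700 = 679.2 Ω.
The fractional drop is R_th/(R_th + R_L); requiring this ≤ 0.00780 gives R_L ≥ R_th(1/0.00780 − 1) = 679.2 × 127.2 = 86.4 kΩ.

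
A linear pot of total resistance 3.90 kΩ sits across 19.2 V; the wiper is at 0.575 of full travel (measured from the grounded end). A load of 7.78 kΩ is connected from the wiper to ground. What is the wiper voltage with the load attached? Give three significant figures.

The wiper splits the pot into (1−α)R = 1.658 kΩ above and αR = 2.243 kΩ below.
Lower section ‖ load = 1.741 kΩ.
V_wiper = 19.2 × 1.741/(1.658 + 1.741) = 9.84 V.

V ≈ 9.84 V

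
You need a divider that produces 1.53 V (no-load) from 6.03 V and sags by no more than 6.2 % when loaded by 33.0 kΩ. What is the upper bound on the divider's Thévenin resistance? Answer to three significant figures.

Loading drop = R_th/(R_th + R_L) ≤ 0.0620, so R_th ≤ R_L · ε/(1−ε) = 33.0 kΩ × 0.0620/0.9380 = 2.18 kΩ.
(Any R1, R2 with R2/(R1+R2) = 0.254 and R1‖R2 ≤ 2.18 kΩ will meet the spec.)

R_th ≤ 2.18 kΩ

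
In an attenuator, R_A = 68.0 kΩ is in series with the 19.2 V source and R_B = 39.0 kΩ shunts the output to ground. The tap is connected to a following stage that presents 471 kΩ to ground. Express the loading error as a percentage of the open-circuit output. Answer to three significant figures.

5.00 %

The divider's output (Thévenin) resistance is R_A‖R_B = 24.79 kΩ.
Fractional drop under load = R_th/(R_th + R_L) = 24.79 / (24.79 + 471) = 0.04999.
So the output falls by 5.00 %.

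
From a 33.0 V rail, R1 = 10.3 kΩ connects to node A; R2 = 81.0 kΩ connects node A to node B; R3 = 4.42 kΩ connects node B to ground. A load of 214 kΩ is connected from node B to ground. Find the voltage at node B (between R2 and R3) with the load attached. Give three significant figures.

At node B, R3 is in parallel with the load: R3‖R_L = 4.331 kΩ.
Below node A the resistance is R2 + (R3‖R_L) = 85.33 kΩ, so V_A = 33.0 × 85.33/95.63 = 29.45 V.
Then V_B = V_A × (R3‖R_L)/(R2 + R3‖R_L) = 29.45 × 4.331/85.33 = 1.49 V.

V ≈ 1.49 V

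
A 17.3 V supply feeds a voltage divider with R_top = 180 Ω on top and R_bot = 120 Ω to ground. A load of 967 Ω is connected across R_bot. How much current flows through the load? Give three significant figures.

R_bot‖R_L = 106.8 Ω; V_out = 17.3 × 106.8/286.8 = 6.440 V.
I_L = V_out / R_L = 6.440 / 967 Ω = 6.66 mA.

I_L ≈ 6.66 mA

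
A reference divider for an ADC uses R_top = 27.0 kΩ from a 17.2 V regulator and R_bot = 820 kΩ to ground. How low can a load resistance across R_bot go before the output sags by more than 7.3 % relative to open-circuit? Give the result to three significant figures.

Output resistance R_th = R_top‖R_bot = (27.0 × 820)/847.0 = 26.14 kΩ.
The fractional drop is R_th/(R_th + R_L); requiring this ≤ 0.0730 gives R_L ≥ R_th(1/0.0730 − 1) = 26.14 × 12.70 = 332 kΩ.

R_L(min) ≈ 332 kΩ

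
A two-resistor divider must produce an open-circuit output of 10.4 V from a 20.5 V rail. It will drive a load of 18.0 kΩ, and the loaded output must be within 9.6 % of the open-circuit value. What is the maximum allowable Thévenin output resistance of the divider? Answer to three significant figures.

Loading drop = R_th/(R_th + R_L) ≤ 0.0960, so R_th ≤ R_L · ε/(1−ε) = 18.0 kΩ × 0.0960/0.9040 = 1.91 kΩ.
(Any R1, R2 with R2/(R1+R2) = 0.507 and R1‖R2 ≤ 1.91 kΩ will meet the spec.)

R_th ≤ 1.91 kΩ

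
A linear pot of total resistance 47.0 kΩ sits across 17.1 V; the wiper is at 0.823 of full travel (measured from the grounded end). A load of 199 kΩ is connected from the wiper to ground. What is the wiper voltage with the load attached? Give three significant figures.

V ≈ 13.6 V

The wiper splits the pot into (1−α)R = 8.319 kΩ above and αR = 38.68 kΩ below.
Lower section ‖ load = 32.39 kΩ.
V_wiper = 17.1 × 32.39/(8.319 + 32.39) = 13.6 V.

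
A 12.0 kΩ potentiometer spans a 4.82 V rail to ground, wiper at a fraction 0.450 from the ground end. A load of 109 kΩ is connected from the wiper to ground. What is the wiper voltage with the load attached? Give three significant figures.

The wiper splits the pot into (1−α)R = 6.600 kΩ above and αR = 5.400 kΩ below.
Lower section ‖ load = 5.145 kΩ.
V_wiper = 4.82 × 5.145/(6.600 + 5.145) = 2.11 V.

V ≈ 2.11 V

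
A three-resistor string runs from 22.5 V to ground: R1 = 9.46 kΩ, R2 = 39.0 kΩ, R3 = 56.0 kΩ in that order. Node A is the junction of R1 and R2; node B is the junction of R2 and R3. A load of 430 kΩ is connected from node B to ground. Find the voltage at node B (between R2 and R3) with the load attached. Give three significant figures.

V ≈ 11.4 V

At node B, R3 is in parallel with the load: R3‖R_L = 49.55 kΩ.
Below node A the resistance is R2 + (R3‖R_L) = 88.55 kΩ, so V_A = 22.5 × 88.55/98.01 = 20.33 V.
Then V_B = V_A × (R3‖R_L)/(R2 + R3‖R_L) = 20.33 × 49.55/88.55 = 11.4 V.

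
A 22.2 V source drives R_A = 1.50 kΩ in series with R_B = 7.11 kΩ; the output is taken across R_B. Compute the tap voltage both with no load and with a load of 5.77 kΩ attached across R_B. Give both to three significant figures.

Unloaded: 18.3 V; loaded: 15.1 V

Open-circuit: V = 22.2 × 7.11/(1.50 + 7.11) = 18.3 V.
With the load, R_B becomes R_B‖R_L = 3.185 kΩ, so V = 22.2 × 3.185/4.685 = 15.1 V.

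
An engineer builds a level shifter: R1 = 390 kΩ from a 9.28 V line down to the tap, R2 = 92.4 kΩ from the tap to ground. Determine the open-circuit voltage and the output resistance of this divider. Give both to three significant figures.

V_th = 1.78 V, R_th = 74.7 kΩ

V_th is the open-circuit tap voltage: 9.28 × 92.4/(390 + 92.4) = 1.78 V.
With the supply zeroed, R1 and R2 appear in parallel from the tap: R_th = R1‖R2 = (390 × 92.4)/482.4 = 74.7 kΩ.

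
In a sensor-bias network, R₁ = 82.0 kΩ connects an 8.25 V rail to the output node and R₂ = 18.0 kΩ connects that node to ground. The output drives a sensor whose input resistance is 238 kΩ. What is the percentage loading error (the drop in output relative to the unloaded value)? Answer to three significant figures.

The divider's output (Thévenin) resistance is R₁‖R₂ = 14.76 kΩ.
Fractional drop under load = R_th/(R_th + R_L) = 14.76 / (14.76 + 238) = 0.05840.
So the output falls by 5.84 %.

5.84 %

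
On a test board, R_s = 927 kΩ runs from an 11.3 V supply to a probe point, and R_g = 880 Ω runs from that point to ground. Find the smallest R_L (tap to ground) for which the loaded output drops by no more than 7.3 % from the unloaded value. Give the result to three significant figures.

Output resistance R_th = R_s‖R_g = (927000 × 880)/927900 = 879.2 Ω.
The fractional drop is R_th/(R_th + R_L); requiring this ≤ 0.0730 gives R_L ≥ R_th(1/0.0730 − 1) = 879.2 × 12.70 = 11.2 kΩ.

R_L(min) ≈ 11.2 kΩ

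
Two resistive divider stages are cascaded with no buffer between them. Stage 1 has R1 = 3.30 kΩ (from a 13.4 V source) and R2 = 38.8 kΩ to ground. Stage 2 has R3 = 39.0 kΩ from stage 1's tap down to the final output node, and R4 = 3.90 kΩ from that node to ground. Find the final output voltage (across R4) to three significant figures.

Stage 2 presents R3+R4 = 42.90 kΩ as a load on stage 1's tap.
Stage 1's lower leg becomes R2‖(R3+R4) = 20.37 kΩ, so V_mid = 13.4 × 20.37/23.67 = 11.53 V.
Stage 2 is itself unloaded: V_out = V_mid × R4/(R3+R4) = 11.53 × 3.90/42.90 = 1.05 V.

V_out ≈ 1.05 V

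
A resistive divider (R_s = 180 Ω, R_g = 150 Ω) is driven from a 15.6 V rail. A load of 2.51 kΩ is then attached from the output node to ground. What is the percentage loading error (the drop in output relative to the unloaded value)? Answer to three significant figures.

The divider's output (Thévenin) resistance is R_s‖R_g = 81.82 Ω.
Fractional drop under load = R_th/(R_th + R_L) = 81.82 / (81.82 + 2510) = 0.03157.
So the output falls by 3.16 %.

3.16 %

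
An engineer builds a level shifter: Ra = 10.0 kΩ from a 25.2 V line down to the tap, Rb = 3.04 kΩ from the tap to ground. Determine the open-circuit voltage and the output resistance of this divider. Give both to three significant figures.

V_th is the open-circuit tap voltage: 25.2 × 3.04/(10.0 + 3.04) = 5.87 V.
With the supply zeroed, Ra and Rb appear in parallel from the tap: R_th = Ra‖Rb = (10.0 × 3.04)/13.04 = 2.33 kΩ.

V_th = 5.87 V, R_th = 2.33 kΩ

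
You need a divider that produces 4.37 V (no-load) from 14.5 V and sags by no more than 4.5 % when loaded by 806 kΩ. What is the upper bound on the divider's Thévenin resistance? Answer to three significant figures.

Loading drop = R_th/(R_th + R_L) ≤ 0.0450, so R_th ≤ R_L · ε/(1−ε) = 806 kΩ × 0.0450/0.9550 = 38.0 kΩ.
(Any R1, R2 with R2/(R1+R2) = 0.301 and R1‖R2 ≤ 38.0 kΩ will meet the spec.)

R_th ≤ 38.0 kΩ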